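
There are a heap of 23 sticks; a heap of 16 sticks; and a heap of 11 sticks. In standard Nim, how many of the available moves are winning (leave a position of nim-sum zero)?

1

Nim-sum: 23 ⊕ 16 ⊕ 11 = 12.
The overall nim-sum is X = 12. A heap of size p has a winning move iff p XOR X < p (reduce it to p XOR X).
  23: 23 XOR 12 = 27 ≥ 23 — no move.
  16: 16 XOR 12 = 28 ≥ 16 — no move.
  11: 11 XOR 12 = 7 < 11 — winning move (to 7).
That gives 1 winning move.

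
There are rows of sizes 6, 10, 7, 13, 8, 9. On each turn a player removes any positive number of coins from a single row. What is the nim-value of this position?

7

Nim-sum: 6 XOR 10 XOR 7 XOR 13 XOR 8 XOR 9 = 7.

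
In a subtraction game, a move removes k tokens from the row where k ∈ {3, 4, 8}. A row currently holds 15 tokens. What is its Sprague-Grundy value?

1

Grundy values for subtraction set {3, 4, 8}:
k:     0  1  2  3  4  5  6  7  8  9 10 11 12 13 14 15
g(k):  0  0  0  1  1  1  2  0  2  3  1  3  0  0  0  1
So g(15) = 1.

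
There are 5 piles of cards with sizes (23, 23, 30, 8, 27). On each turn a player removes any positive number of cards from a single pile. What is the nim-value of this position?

13

Compute the nim-sum pairwise:
23 ⊕ 23 = 0
0 ⊕ 30 = 30
30 ⊕ 8 = 22
22 ⊕ 27 = 13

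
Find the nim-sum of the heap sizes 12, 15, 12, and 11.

4

Compute the nim-sum pairwise:
12 ⊕ 15 = 3
3 ⊕ 12 = 15
15 ⊕ 11 = 4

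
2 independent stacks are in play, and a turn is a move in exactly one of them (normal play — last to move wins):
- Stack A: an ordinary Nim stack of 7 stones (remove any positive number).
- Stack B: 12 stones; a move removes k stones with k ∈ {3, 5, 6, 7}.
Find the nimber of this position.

Stack A is a plain Nim stack of size 7, so its Grundy value is 7.
For stack B, compute g(0), g(1), … with moves {3, 5, 6, 7}:
g(0) = mex{} = 0
g(1) = mex{} = 0
g(2) = mex{} = 0
g(3) = mex{0} = 1
g(4) = mex{0} = 1
g(5) = mex{0} = 1
g(6) = mex{0,1} = 2
g(7) = mex{0,1} = 2
g(8) = mex{0,1} = 2
g(9) = mex{0,1,2} = 3
g(10) = mex{1,2} = 0
g(11) = mex{1,2} = 0
g(12) = mex{1,2,3} = 0
So g(12) = 0.
By the Sprague-Grundy theorem, the Grundy value of a sum of independent games is the XOR of the component values.
Combined value = 7 ⊕ 0 = 7.

7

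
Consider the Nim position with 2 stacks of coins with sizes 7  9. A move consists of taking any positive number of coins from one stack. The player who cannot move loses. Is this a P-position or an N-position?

N-position

Compute the nim-sum pairwise:
7 ⊕ 9 = 14
The nim-sum is 14 ≠ 0, so this is an N-position: the player to move can win.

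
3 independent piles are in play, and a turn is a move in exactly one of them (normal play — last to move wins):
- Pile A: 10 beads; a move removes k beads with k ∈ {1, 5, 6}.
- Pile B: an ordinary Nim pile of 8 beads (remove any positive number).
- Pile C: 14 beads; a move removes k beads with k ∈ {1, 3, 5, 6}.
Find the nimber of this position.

11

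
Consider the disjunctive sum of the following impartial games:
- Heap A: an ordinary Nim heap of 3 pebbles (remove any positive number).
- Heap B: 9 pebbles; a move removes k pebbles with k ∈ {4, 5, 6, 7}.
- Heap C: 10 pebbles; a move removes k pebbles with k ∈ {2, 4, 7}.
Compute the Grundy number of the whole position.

Heap A is a plain Nim heap of size 3, so its Grundy value is 3.
For heap B, compute g(0), g(1), … with moves {4, 5, 6, 7}:
g(0) = mex{} = 0
g(1) = mex{} = 0
g(2) = mex{} = 0
g(3) = mex{} = 0
g(4) = mex{0} = 1
g(5) = mex{0} = 1
g(6) = mex{0} = 1
g(7) = mex{0} = 1
g(8) = mex{0,1} = 2
g(9) = mex{0,1} = 2
So g(9) = 2.
For heap C, compute g(0), g(1), … with moves {2, 4, 7}:
g(0) = mex{} = 0
g(1) = mex{} = 0
g(2) = mex{0} = 1
g(3) = mex{0} = 1
g(4) = mex{0,1} = 2
g(5) = mex{0,1} = 2
g(6) = mex{1,2} = 0
g(7) = mex{0,1,2} = 3
g(8) = mex{0,2} = 1
g(9) = mex{1,2,3} = 0
g(10) = mex{0,1} = 2
So g(10) = 2.
The value of a disjunctive sum is the nim-sum of the parts.
Combined value = 3 XOR 2 XOR 2 = 3.

3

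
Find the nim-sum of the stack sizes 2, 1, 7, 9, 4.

Write each in binary and XOR column by column:
  0010  (2)
  0001  (1)
  0111  (7)
  1001  (9)
  0100  (4)
  ----
  1001  (9)

9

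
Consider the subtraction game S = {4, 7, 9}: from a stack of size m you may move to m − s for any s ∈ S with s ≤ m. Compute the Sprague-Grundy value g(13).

0

Build the Grundy sequence with g(k) = mex{g(k−s) : s ∈ {4, 7, 9}, s ≤ k}:
k:     0  1  2  3  4  5  6  7  8  9 10 11 12 13
g(k):  0  0  0  0  1  1  1  1  2  2  2  2  3  0
So g(13) = 0.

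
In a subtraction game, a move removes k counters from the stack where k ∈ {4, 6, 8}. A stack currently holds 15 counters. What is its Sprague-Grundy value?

Compute g(0), g(1), … for moves {4, 6, 8}:
k:     0  1  2  3  4  5  6  7  8  9 10 11 12 13 14 15
g(k):  0  0  0  0  1  1  1  1  2  2  2  2  0  0  0  0
So g(15) = 0.

0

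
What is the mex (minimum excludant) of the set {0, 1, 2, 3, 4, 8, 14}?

5

The values 0, 1, 2, 3, 4 are all present; 5 is the first non-negative integer missing from the set.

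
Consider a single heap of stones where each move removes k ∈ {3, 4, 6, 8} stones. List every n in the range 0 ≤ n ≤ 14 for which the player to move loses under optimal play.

0, 1, 2, 11, 12, 13

Compute g(0), g(1), … for moves {3, 4, 6, 8}:
g(0) = mex{} = 0
g(1) = mex{} = 0
g(2) = mex{} = 0
g(3) = mex{0} = 1
g(4) = mex{0} = 1
g(5) = mex{0} = 1
g(6) = mex{0,1} = 2
g(7) = mex{0,1} = 2
g(8) = mex{0,1} = 2
g(9) = mex{0,1,2} = 3
g(10) = mex{0,1,2} = 3
g(11) = mex{1,2} = 0
g(12) = mex{1,2,3} = 0
g(13) = mex{1,2,3} = 0
g(14) = mex{0,2,3} = 1
The P-positions (g = 0) in 0..14 are 0, 1, 2, 11, 12, 13.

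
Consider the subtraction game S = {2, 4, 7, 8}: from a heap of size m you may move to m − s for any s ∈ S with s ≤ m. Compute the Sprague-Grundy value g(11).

0

Build the Grundy sequence with g(k) = mex{g(k−s) : s ∈ {2, 4, 7, 8}, s ≤ k}:
g(0) = mex{} = 0
g(1) = mex{} = 0
g(2) = mex{0} = 1
g(3) = mex{0} = 1
g(4) = mex{0,1} = 2
g(5) = mex{0,1} = 2
g(6) = mex{1,2} = 0
g(7) = mex{0,1,2} = 3
g(8) = mex{0,2} = 1
g(9) = mex{0,1,2,3} = 4
g(10) = mex{0,1} = 2
g(11) = mex{1,2,3,4} = 0
So g(11) = 0.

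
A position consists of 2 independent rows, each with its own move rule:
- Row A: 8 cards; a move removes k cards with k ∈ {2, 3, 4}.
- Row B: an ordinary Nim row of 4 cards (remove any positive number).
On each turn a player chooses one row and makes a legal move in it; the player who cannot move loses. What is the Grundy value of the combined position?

5

Build the Grundy sequence for row A with g(k) = mex{g(k−s) : s ∈ {2, 3, 4}, s ≤ k}:
g(0) = mex{} = 0
g(1) = mex{} = 0
g(2) = mex{0} = 1
g(3) = mex{0} = 1
g(4) = mex{0,1} = 2
g(5) = mex{0,1} = 2
g(6) = mex{1,2} = 0
g(7) = mex{1,2} = 0
g(8) = mex{0,2} = 1
So g(8) = 1.
Row B is a plain Nim row of size 4, so its Grundy value is 4.
By the Sprague-Grundy theorem, the Grundy value of a sum of independent games is the XOR of the component values.
Combined value = 1 XOR 4 = 5.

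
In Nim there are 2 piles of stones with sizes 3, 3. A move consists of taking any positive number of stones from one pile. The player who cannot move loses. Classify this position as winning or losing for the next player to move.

Losing position

Bitwise XOR of the heap sizes:
  11  (3)
  11  (3)
  --
  00  (0)
The nim-sum is 0, so this is a P-position: the player to move is in a losing position under optimal play.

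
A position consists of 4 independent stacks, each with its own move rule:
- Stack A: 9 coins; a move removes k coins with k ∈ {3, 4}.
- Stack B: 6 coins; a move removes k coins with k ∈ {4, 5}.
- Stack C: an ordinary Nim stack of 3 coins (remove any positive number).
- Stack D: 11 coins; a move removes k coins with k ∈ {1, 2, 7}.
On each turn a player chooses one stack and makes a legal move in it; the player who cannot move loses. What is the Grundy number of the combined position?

0

Grundy values for stack A (subtraction set {3, 4}):
g(0) = mex{} = 0
g(1) = mex{} = 0
g(2) = mex{} = 0
g(3) = mex{0} = 1
g(4) = mex{0} = 1
g(5) = mex{0} = 1
g(6) = mex{0,1} = 2
g(7) = mex{1} = 0
g(8) = mex{1} = 0
g(9) = mex{1,2} = 0
So g(9) = 0.
Grundy values for stack B (subtraction set {4, 5}):
g(0) = mex{} = 0
g(1) = mex{} = 0
g(2) = mex{} = 0
g(3) = mex{} = 0
g(4) = mex{0} = 1
g(5) = mex{0} = 1
g(6) = mex{0} = 1
So g(6) = 1.
Stack C is a plain Nim stack of size 3, so its Grundy value is 3.
For stack D, compute g(0), g(1), … with moves {1, 2, 7}:
k:     0  1  2  3  4  5  6  7  8  9 10 11
g(k):  0  1  2  0  1  2  0  1  2  0  1  2
So g(11) = 2.
By the Sprague-Grundy theorem, the Grundy value of a sum of independent games is the XOR of the component values.
Combined value = 0 XOR 1 XOR 3 XOR 2 = 0.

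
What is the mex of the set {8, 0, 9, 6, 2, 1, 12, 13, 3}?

The values 0, 1, 2, 3 are all present; 4 is the first non-negative integer missing from the set.

4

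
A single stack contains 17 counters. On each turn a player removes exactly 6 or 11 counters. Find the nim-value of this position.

0

Build the Grundy sequence with g(k) = mex{g(k−s) : s ∈ {6, 11}, s ≤ k}:
k:     0  1  2  3  4  5  6  7  8  9 10 11 12 13 14 15 16 17
g(k):  0  0  0  0  0  0  1  1  1  1  1  1  2  2  2  2  2  0
So g(17) = 0.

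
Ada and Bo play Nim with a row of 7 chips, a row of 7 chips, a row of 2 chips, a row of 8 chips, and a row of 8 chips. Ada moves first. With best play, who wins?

Ada wins

Nim-sum: 7 XOR 7 XOR 2 XOR 8 XOR 8 = 2.
The nim-sum is 2 ≠ 0, so this is an N-position: the player to move can win; Ada has a winning move.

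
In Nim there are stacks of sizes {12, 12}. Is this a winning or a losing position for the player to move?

Bitwise XOR of the heap sizes:
  1100  (12)
  1100  (12)
  ----
  0000  (0)
The nim-sum is 0, so this is a P-position: the player to move is in a losing position under optimal play.

Losing position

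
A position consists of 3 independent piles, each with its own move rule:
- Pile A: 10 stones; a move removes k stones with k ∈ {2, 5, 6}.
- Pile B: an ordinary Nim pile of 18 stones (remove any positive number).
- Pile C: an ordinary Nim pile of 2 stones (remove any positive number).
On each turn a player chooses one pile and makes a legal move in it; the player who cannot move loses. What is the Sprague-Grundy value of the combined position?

For pile A, compute g(0), g(1), … with moves {2, 5, 6}:
g(0) = mex{} = 0
g(1) = mex{} = 0
g(2) = mex{0} = 1
g(3) = mex{0} = 1
g(4) = mex{1} = 0
g(5) = mex{0,1} = 2
g(6) = mex{0} = 1
g(7) = mex{0,1,2} = 3
g(8) = mex{1} = 0
g(9) = mex{0,1,3} = 2
g(10) = mex{0,2} = 1
So g(10) = 1.
Pile B is a plain Nim pile of size 18, so its Grundy value is 18.
Pile C is a plain Nim pile of size 2, so its Grundy value is 2.
The value of a disjunctive sum is the nim-sum of the parts.
Combined value = 1 ⊕ 18 ⊕ 2 = 17.

17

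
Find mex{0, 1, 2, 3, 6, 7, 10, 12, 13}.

The values 0, 1, 2, 3 are all present; 4 is the first non-negative integer missing from the set.

4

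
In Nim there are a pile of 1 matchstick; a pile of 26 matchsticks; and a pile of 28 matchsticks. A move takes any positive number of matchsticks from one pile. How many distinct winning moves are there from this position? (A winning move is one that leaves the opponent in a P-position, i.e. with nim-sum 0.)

In binary:
  00001  (1)
  11010  (26)
  11100  (28)
  -----
  00111  (7)
The overall nim-sum is X = 7. A pile of size p has a winning move iff p XOR X < p (reduce it to p XOR X).
  1: 1 XOR 7 = 6 ≥ 1 — no move.
  26: 26 XOR 7 = 29 ≥ 26 — no move.
  28: 28 XOR 7 = 27 < 28 — winning move (to 27).
That gives 1 winning move.

1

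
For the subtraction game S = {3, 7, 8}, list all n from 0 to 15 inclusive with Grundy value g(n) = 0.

Grundy values for subtraction set {3, 7, 8}:
k:     0  1  2  3  4  5  6  7  8  9 10 11 12 13 14 15
g(k):  0  0  0  1  1  1  0  2  2  1  3  0  0  2  1  1
The P-positions (g = 0) in 0..15 are 0, 1, 2, 6, 11, 12.

0, 1, 2, 6, 11, 12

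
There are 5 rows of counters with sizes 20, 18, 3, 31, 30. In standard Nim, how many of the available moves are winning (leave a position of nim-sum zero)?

Bitwise XOR of the heap sizes:
  10100  (20)
  10010  (18)
  00011  (3)
  11111  (31)
  11110  (30)
  -----
  00100  (4)
The overall nim-sum is X = 4. A row of size p has a winning move iff p XOR X < p (reduce it to p XOR X).
  20: 20 XOR 4 = 16 < 20 — winning move (to 16).
  18: 18 XOR 4 = 22 ≥ 18 — no move.
  3: 3 XOR 4 = 7 ≥ 3 — no move.
  31: 31 XOR 4 = 27 < 31 — winning move (to 27).
  30: 30 XOR 4 = 26 < 30 — winning move (to 26).
That gives 3 winning moves.

3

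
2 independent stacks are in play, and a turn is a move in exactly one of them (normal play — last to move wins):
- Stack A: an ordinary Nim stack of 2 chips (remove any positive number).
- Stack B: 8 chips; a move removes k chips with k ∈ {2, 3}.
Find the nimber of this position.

Stack A is a plain Nim stack of size 2, so its Grundy value is 2.
Build the Grundy sequence for stack B with g(k) = mex{g(k−s) : s ∈ {2, 3}, s ≤ k}:
g(0) = mex{} = 0
g(1) = mex{} = 0
g(2) = mex{0} = 1
g(3) = mex{0} = 1
g(4) = mex{0,1} = 2
g(5) = mex{1} = 0
g(6) = mex{1,2} = 0
g(7) = mex{0,2} = 1
g(8) = mex{0} = 1
So g(8) = 1.
The value of a disjunctive sum is the nim-sum of the parts.
Combined value = 2 ⊕ 1 = 3.

3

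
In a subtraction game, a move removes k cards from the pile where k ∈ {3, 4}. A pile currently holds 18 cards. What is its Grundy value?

1

Build the Grundy sequence with g(k) = mex{g(k−s) : s ∈ {3, 4}, s ≤ k}:
k:     0  1  2  3  4  5  6  7  8  9 10 11 12 13 14 15 16 17 18
g(k):  0  0  0  1  1  1  2  0  0  0  1  1  1  2  0  0  0  1  1
So g(18) = 1.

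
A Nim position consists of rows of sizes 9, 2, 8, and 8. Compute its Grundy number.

Compute the nim-sum pairwise:
9 XOR 2 = 11
11 XOR 8 = 3
3 XOR 8 = 11

11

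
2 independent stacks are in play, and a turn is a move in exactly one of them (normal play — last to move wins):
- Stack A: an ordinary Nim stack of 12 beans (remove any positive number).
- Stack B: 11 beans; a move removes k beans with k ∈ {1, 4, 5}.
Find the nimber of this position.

13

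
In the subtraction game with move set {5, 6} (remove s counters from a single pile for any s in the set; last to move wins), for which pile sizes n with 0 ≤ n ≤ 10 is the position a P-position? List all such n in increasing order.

Compute g(0), g(1), … for moves {5, 6}:
g(0) = mex{} = 0
g(1) = mex{} = 0
g(2) = mex{} = 0
g(3) = mex{} = 0
g(4) = mex{} = 0
g(5) = mex{0} = 1
g(6) = mex{0} = 1
g(7) = mex{0} = 1
g(8) = mex{0} = 1
g(9) = mex{0} = 1
g(10) = mex{0,1} = 2
The P-positions (g = 0) in 0..10 are 0, 1, 2, 3, 4.

0, 1, 2, 3, 4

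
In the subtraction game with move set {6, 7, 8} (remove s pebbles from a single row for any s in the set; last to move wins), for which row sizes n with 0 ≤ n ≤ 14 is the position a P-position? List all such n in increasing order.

0, 1, 2, 3, 4, 5, 14

Compute g(0), g(1), … for moves {6, 7, 8}:
g(0) = mex{} = 0
g(1) = mex{} = 0
g(2) = mex{} = 0
g(3) = mex{} = 0
g(4) = mex{} = 0
g(5) = mex{} = 0
g(6) = mex{0} = 1
g(7) = mex{0} = 1
g(8) = mex{0} = 1
g(9) = mex{0} = 1
g(10) = mex{0} = 1
g(11) = mex{0} = 1
g(12) = mex{0,1} = 2
g(13) = mex{0,1} = 2
g(14) = mex{1} = 0
The P-positions (g = 0) in 0..14 are 0, 1, 2, 3, 4, 5, 14.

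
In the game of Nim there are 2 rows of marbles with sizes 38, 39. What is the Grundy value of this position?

1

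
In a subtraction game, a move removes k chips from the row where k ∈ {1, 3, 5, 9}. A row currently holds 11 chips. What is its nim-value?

1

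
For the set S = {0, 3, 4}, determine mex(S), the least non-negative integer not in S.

1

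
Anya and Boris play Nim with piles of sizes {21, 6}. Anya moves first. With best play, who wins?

Bitwise XOR of the heap sizes:
  10101  (21)
  00110  (6)
  -----
  10011  (19)
The nim-sum is 19 ≠ 0, so this is an N-position: the player to move can win; Anya has a winning move.

Anya wins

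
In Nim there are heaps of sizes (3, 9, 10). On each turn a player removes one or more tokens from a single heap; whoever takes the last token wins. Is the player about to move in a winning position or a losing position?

Nim-sum: 3 ⊕ 9 ⊕ 10 = 0.
The nim-sum is 0, so this is a P-position: the player to move is in a losing position under optimal play.

Losing position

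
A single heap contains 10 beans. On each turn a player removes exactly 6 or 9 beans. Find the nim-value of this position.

1

Grundy values for subtraction set {6, 9}:
g(0) = mex{} = 0
g(1) = mex{} = 0
g(2) = mex{} = 0
g(3) = mex{} = 0
g(4) = mex{} = 0
g(5) = mex{} = 0
g(6) = mex{0} = 1
g(7) = mex{0} = 1
g(8) = mex{0} = 1
g(9) = mex{0} = 1
g(10) = mex{0} = 1
So g(10) = 1.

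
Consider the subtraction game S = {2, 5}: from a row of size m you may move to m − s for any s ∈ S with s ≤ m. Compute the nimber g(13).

1

Compute g(0), g(1), … for moves {2, 5}:
k:     0  1  2  3  4  5  6  7  8  9 10 11 12 13
g(k):  0  0  1  1  0  2  1  0  0  1  1  0  2  1
So g(13) = 1.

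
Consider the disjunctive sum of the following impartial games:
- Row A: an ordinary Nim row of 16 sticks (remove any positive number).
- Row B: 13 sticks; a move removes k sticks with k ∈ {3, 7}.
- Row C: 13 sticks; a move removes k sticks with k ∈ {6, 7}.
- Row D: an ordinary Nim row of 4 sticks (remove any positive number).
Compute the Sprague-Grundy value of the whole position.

Row A is a plain Nim row of size 16, so its Grundy value is 16.
Grundy values for row B (subtraction set {3, 7}):
g(0) = mex{} = 0
g(1) = mex{} = 0
g(2) = mex{} = 0
g(3) = mex{0} = 1
g(4) = mex{0} = 1
g(5) = mex{0} = 1
g(6) = mex{1} = 0
g(7) = mex{0,1} = 2
g(8) = mex{0,1} = 2
g(9) = mex{0} = 1
g(10) = mex{1,2} = 0
g(11) = mex{1,2} = 0
g(12) = mex{1} = 0
g(13) = mex{0} = 1
So g(13) = 1.
Build the Grundy sequence for row C with g(k) = mex{g(k−s) : s ∈ {6, 7}, s ≤ k}:
k:     0  1  2  3  4  5  6  7  8  9 10 11 12 13
g(k):  0  0  0  0  0  0  1  1  1  1  1  1  2  0
So g(13) = 0.
Row D is a plain Nim row of size 4, so its Grundy value is 4.
The value of a disjunctive sum is the nim-sum of the parts.
Combined value = 16 XOR 1 XOR 0 XOR 4 = 21.

21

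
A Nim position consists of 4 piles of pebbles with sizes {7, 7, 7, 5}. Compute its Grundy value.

2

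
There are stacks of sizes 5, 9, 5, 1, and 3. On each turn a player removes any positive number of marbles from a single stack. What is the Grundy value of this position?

Nim-sum: 5 ^ 9 ^ 5 ^ 1 ^ 3 = 11.

11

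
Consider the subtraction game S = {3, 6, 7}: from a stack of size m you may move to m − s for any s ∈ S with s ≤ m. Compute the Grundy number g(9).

3

Compute g(0), g(1), … for moves {3, 6, 7}:
k:     0  1  2  3  4  5  6  7  8  9
g(k):  0  0  0  1  1  1  2  2  2  3
So g(9) = 3.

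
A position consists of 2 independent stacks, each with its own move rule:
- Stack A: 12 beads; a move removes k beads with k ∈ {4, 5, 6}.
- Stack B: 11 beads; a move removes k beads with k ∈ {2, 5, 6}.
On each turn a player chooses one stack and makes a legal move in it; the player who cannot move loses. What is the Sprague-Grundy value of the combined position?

0

Grundy values for stack A (subtraction set {4, 5, 6}):
g(0) = mex{} = 0
g(1) = mex{} = 0
g(2) = mex{} = 0
g(3) = mex{} = 0
g(4) = mex{0} = 1
g(5) = mex{0} = 1
g(6) = mex{0} = 1
g(7) = mex{0} = 1
g(8) = mex{0,1} = 2
g(9) = mex{0,1} = 2
g(10) = mex{1} = 0
g(11) = mex{1} = 0
g(12) = mex{1,2} = 0
So g(12) = 0.
Build the Grundy sequence for stack B with g(k) = mex{g(k−s) : s ∈ {2, 5, 6}, s ≤ k}:
g(0) = mex{} = 0
g(1) = mex{} = 0
g(2) = mex{0} = 1
g(3) = mex{0} = 1
g(4) = mex{1} = 0
g(5) = mex{0,1} = 2
g(6) = mex{0} = 1
g(7) = mex{0,1,2} = 3
g(8) = mex{1} = 0
g(9) = mex{0,1,3} = 2
g(10) = mex{0,2} = 1
g(11) = mex{1,2} = 0
So g(11) = 0.
The value of a disjunctive sum is the nim-sum of the parts.
Combined value = 0 ⊕ 0 = 0.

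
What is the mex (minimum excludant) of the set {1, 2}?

0

0 is not in the set, so the mex is 0.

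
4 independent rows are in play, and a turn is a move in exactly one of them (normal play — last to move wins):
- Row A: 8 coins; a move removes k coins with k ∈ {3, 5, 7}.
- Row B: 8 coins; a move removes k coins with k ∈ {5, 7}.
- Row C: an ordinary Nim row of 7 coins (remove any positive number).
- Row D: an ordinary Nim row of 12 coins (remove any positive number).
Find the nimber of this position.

8

For row A, compute g(0), g(1), … with moves {3, 5, 7}:
g(0) = mex{} = 0
g(1) = mex{} = 0
g(2) = mex{} = 0
g(3) = mex{0} = 1
g(4) = mex{0} = 1
g(5) = mex{0} = 1
g(6) = mex{0,1} = 2
g(7) = mex{0,1} = 2
g(8) = mex{0,1} = 2
So g(8) = 2.
For row B, compute g(0), g(1), … with moves {5, 7}:
k:     0  1  2  3  4  5  6  7  8
g(k):  0  0  0  0  0  1  1  1  1
So g(8) = 1.
Row C is a plain Nim row of size 7, so its Grundy value is 7.
Row D is a plain Nim row of size 12, so its Grundy value is 12.
The value of a disjunctive sum is the nim-sum of the parts.
Combined value = 2 XOR 1 XOR 7 XOR 12 = 8.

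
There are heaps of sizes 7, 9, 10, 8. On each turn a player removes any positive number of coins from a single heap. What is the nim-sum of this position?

12

In binary:
  0111  (7)
  1001  (9)
  1010  (10)
  1000  (8)
  ----
  1100  (12)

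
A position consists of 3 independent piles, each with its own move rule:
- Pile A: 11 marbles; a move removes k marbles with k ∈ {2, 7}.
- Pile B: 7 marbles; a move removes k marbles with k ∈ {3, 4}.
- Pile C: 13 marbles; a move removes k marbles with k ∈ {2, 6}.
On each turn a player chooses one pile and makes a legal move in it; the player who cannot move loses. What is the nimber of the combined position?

1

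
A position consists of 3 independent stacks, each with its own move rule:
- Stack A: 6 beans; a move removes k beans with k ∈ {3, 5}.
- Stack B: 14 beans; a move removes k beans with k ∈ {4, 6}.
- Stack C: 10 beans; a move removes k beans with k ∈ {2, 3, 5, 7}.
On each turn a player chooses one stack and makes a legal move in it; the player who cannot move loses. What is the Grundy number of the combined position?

Build the Grundy sequence for stack A with g(k) = mex{g(k−s) : s ∈ {3, 5}, s ≤ k}:
k:     0  1  2  3  4  5  6
g(k):  0  0  0  1  1  1  2
So g(6) = 2.
Grundy values for stack B (subtraction set {4, 6}):
g(0) = mex{} = 0
g(1) = mex{} = 0
g(2) = mex{} = 0
g(3) = mex{} = 0
g(4) = mex{0} = 1
g(5) = mex{0} = 1
g(6) = mex{0} = 1
g(7) = mex{0} = 1
g(8) = mex{0,1} = 2
g(9) = mex{0,1} = 2
g(10) = mex{1} = 0
g(11) = mex{1} = 0
g(12) = mex{1,2} = 0
g(13) = mex{1,2} = 0
g(14) = mex{0,2} = 1
So g(14) = 1.
For stack C, compute g(0), g(1), … with moves {2, 3, 5, 7}:
g(0) = mex{} = 0
g(1) = mex{} = 0
g(2) = mex{0} = 1
g(3) = mex{0} = 1
g(4) = mex{0,1} = 2
g(5) = mex{0,1} = 2
g(6) = mex{0,1,2} = 3
g(7) = mex{0,1,2} = 3
g(8) = mex{0,1,2,3} = 4
g(9) = mex{1,2,3} = 0
g(10) = mex{1,2,3,4} = 0
So g(10) = 0.
By the Sprague-Grundy theorem, the Grundy value of a sum of independent games is the XOR of the component values.
Combined value = 2 ⊕ 1 ⊕ 0 = 3.

3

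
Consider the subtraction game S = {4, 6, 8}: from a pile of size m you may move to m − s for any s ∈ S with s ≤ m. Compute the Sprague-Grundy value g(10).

2

Build the Grundy sequence with g(k) = mex{g(k−s) : s ∈ {4, 6, 8}, s ≤ k}:
g(0) = mex{} = 0
g(1) = mex{} = 0
g(2) = mex{} = 0
g(3) = mex{} = 0
g(4) = mex{0} = 1
g(5) = mex{0} = 1
g(6) = mex{0} = 1
g(7) = mex{0} = 1
g(8) = mex{0,1} = 2
g(9) = mex{0,1} = 2
g(10) = mex{0,1} = 2
So g(10) = 2.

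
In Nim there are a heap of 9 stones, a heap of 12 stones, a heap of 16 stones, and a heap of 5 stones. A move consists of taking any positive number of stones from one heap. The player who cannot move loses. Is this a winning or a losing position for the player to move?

Compute the nim-sum pairwise:
9 ⊕ 12 = 5
5 ⊕ 16 = 21
21 ⊕ 5 = 16
The nim-sum is 16 ≠ 0, so this is an N-position: the player to move can win.

Winning position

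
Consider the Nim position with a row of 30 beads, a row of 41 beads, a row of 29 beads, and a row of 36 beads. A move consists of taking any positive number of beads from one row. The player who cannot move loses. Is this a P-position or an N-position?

N-position

Nim-sum: 30 ⊕ 41 ⊕ 29 ⊕ 36 = 14.
The nim-sum is 14 ≠ 0, so this is an N-position: the player to move can win.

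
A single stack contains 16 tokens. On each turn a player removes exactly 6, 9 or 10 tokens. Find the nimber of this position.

Grundy values for subtraction set {6, 9, 10}:
k:     0  1  2  3  4  5  6  7  8  9 10 11 12 13 14 15 16
g(k):  0  0  0  0  0  0  1  1  1  1  1  1  2  2  2  2  0
So g(16) = 0.

0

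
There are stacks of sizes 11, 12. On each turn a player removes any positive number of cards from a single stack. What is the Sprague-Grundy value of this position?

7

Write each in binary and XOR column by column:
  1011  (11)
  1100  (12)
  ----
  0111  (7)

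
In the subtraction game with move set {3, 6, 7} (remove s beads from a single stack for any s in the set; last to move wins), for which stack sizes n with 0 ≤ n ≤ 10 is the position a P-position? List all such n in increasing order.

0, 1, 2, 10

Grundy values for subtraction set {3, 6, 7}:
k:     0  1  2  3  4  5  6  7  8  9 10
g(k):  0  0  0  1  1  1  2  2  2  3  0
The P-positions (g = 0) in 0..10 are 0, 1, 2, 10.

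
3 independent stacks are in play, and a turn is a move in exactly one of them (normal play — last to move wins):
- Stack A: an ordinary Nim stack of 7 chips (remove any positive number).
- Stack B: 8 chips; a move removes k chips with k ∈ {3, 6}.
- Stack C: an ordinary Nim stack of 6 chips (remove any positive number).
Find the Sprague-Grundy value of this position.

3

Stack A is a plain Nim stack of size 7, so its Grundy value is 7.
Build the Grundy sequence for stack B with g(k) = mex{g(k−s) : s ∈ {3, 6}, s ≤ k}:
k:     0  1  2  3  4  5  6  7  8
g(k):  0  0  0  1  1  1  2  2  2
So g(8) = 2.
Stack C is a plain Nim stack of size 6, so its Grundy value is 6.
By the Sprague-Grundy theorem, the Grundy value of a sum of independent games is the XOR of the component values.
Combined value = 7 ⊕ 2 ⊕ 6 = 3.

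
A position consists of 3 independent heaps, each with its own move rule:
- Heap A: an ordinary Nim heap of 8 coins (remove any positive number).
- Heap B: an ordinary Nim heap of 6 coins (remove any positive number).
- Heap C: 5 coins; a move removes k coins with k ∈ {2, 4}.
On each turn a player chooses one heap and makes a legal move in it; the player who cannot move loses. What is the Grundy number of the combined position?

12

Heap A is a plain Nim heap of size 8, so its Grundy value is 8.
Heap B is a plain Nim heap of size 6, so its Grundy value is 6.
For heap C, compute g(0), g(1), … with moves {2, 4}:
g(0) = mex{} = 0
g(1) = mex{} = 0
g(2) = mex{0} = 1
g(3) = mex{0} = 1
g(4) = mex{0,1} = 2
g(5) = mex{0,1} = 2
So g(5) = 2.
By the Sprague-Grundy theorem, the Grundy value of a sum of independent games is the XOR of the component values.
Combined value = 8 ⊕ 6 ⊕ 2 = 12.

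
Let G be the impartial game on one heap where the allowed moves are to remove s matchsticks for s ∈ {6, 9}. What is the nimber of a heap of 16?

0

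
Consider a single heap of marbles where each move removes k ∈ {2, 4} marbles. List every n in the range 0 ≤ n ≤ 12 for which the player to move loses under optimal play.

Build the Grundy sequence with g(k) = mex{g(k−s) : s ∈ {2, 4}, s ≤ k}:
g(0) = mex{} = 0
g(1) = mex{} = 0
g(2) = mex{0} = 1
g(3) = mex{0} = 1
g(4) = mex{0,1} = 2
g(5) = mex{0,1} = 2
g(6) = mex{1,2} = 0
g(7) = mex{1,2} = 0
g(8) = mex{0,2} = 1
g(9) = mex{0,2} = 1
g(10) = mex{0,1} = 2
g(11) = mex{0,1} = 2
g(12) = mex{1,2} = 0
The P-positions (g = 0) in 0..12 are 0, 1, 6, 7, 12.

0, 1, 6, 7, 12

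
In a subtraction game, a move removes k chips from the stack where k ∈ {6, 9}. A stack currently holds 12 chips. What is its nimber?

Compute g(0), g(1), … for moves {6, 9}:
k:     0  1  2  3  4  5  6  7  8  9 10 11 12
g(k):  0  0  0  0  0  0  1  1  1  1  1  1  2
So g(12) = 2.

2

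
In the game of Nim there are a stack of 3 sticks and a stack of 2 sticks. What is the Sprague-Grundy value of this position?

1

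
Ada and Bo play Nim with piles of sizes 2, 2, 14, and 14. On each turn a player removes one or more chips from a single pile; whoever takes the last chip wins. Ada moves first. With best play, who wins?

Bo wins

In binary:
  0010  (2)
  0010  (2)
  1110  (14)
  1110  (14)
  ----
  0000  (0)
The nim-sum is 0, so this is a P-position: the player to move is in a losing position under optimal play; Ada is about to move from it and so loses — Bo wins.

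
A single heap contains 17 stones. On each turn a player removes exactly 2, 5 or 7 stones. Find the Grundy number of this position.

Grundy values for subtraction set {2, 5, 7}:
k:     0  1  2  3  4  5  6  7  8  9 10 11 12 13 14 15 16 17
g(k):  0  0  1  1  0  2  1  3  2  2  0  3  1  0  0  1  1  2
So g(17) = 2.

2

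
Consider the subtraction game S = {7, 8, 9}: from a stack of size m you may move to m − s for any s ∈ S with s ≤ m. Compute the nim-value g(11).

Build the Grundy sequence with g(k) = mex{g(k−s) : s ∈ {7, 8, 9}, s ≤ k}:
k:     0  1  2  3  4  5  6  7  8  9 10 11
g(k):  0  0  0  0  0  0  0  1  1  1  1  1
So g(11) = 1.

1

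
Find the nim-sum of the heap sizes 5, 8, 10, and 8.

15

Bitwise XOR of the heap sizes:
  0101  (5)
  1000  (8)
  1010  (10)
  1000  (8)
  ----
  1111  (15)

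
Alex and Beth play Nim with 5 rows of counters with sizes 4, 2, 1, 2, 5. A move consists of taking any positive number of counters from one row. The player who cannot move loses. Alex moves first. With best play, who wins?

Beth wins

Compute the nim-sum pairwise:
4 ⊕ 2 = 6
6 ⊕ 1 = 7
7 ⊕ 2 = 5
5 ⊕ 5 = 0
The nim-sum is 0, so this is a P-position: the player to move is in a losing position under optimal play; Alex is about to move from it and so loses — Beth wins.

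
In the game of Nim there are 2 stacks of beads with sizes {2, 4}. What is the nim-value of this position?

In binary:
  010  (2)
  100  (4)
  ---
  110  (6)

6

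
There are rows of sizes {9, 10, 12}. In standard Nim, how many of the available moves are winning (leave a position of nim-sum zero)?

Nim-sum: 9 XOR 10 XOR 12 = 15.
The overall nim-sum is X = 15. A row of size p has a winning move iff p XOR X < p (reduce it to p XOR X).
  9: 9 XOR 15 = 6 < 9 — winning move (to 6).
  10: 10 XOR 15 = 5 < 10 — winning move (to 5).
  12: 12 XOR 15 = 3 < 12 — winning move (to 3).
That gives 3 winning moves.

3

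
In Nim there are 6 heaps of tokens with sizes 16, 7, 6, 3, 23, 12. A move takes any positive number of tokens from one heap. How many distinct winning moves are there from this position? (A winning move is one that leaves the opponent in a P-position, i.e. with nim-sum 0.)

Compute the nim-sum pairwise:
16 XOR 7 = 23
23 XOR 6 = 17
17 XOR 3 = 18
18 XOR 23 = 5
5 XOR 12 = 9
The overall nim-sum is X = 9. A heap of size p has a winning move iff p XOR X < p (reduce it to p XOR X).
  16: 16 XOR 9 = 25 ≥ 16 — no move.
  7: 7 XOR 9 = 14 ≥ 7 — no move.
  6: 6 XOR 9 = 15 ≥ 6 — no move.
  3: 3 XOR 9 = 10 ≥ 3 — no move.
  23: 23 XOR 9 = 30 ≥ 23 — no move.
  12: 12 XOR 9 = 5 < 12 — winning move (to 5).
That gives 1 winning move.

1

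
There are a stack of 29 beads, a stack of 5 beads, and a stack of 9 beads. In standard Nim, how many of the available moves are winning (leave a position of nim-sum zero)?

1

Nim-sum: 29 ⊕ 5 ⊕ 9 = 17.
The overall nim-sum is X = 17. A stack of size p has a winning move iff p XOR X < p (reduce it to p XOR X).
  29: 29 XOR 17 = 12 < 29 — winning move (to 12).
  5: 5 XOR 17 = 20 ≥ 5 — no move.
  9: 9 XOR 17 = 24 ≥ 9 — no move.
That gives 1 winning move.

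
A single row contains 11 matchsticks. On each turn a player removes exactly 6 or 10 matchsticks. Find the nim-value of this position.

1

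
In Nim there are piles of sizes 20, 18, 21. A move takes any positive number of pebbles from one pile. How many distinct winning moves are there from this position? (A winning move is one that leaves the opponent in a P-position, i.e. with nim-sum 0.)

3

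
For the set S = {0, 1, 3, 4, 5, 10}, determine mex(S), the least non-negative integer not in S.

2

The values 0, 1 are all present; 2 is the first non-negative integer missing from the set.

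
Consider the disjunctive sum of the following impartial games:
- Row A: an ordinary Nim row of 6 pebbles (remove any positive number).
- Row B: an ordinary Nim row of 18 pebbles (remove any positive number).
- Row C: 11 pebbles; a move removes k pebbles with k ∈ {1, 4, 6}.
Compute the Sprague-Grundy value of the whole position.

Row A is a plain Nim row of size 6, so its Grundy value is 6.
Row B is a plain Nim row of size 18, so its Grundy value is 18.
Grundy values for row C (subtraction set {1, 4, 6}):
g(0) = mex{} = 0
g(1) = mex{0} = 1
g(2) = mex{1} = 0
g(3) = mex{0} = 1
g(4) = mex{0,1} = 2
g(5) = mex{1,2} = 0
g(6) = mex{0} = 1
g(7) = mex{1} = 0
g(8) = mex{0,2} = 1
g(9) = mex{0,1} = 2
g(10) = mex{1,2} = 0
g(11) = mex{0} = 1
So g(11) = 1.
The value of a disjunctive sum is the nim-sum of the parts.
Combined value = 6 ⊕ 18 ⊕ 1 = 21.

21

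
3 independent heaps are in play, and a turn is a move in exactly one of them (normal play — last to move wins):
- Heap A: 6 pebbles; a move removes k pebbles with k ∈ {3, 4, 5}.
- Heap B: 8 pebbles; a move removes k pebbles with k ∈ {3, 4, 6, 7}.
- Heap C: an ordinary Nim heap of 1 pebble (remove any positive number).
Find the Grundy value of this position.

Build the Grundy sequence for heap A with g(k) = mex{g(k−s) : s ∈ {3, 4, 5}, s ≤ k}:
k:     0  1  2  3  4  5  6
g(k):  0  0  0  1  1  1  2
So g(6) = 2.
For heap B, compute g(0), g(1), … with moves {3, 4, 6, 7}:
g(0) = mex{} = 0
g(1) = mex{} = 0
g(2) = mex{} = 0
g(3) = mex{0} = 1
g(4) = mex{0} = 1
g(5) = mex{0} = 1
g(6) = mex{0,1} = 2
g(7) = mex{0,1} = 2
g(8) = mex{0,1} = 2
So g(8) = 2.
Heap C is a plain Nim heap of size 1, so its Grundy value is 1.
The value of a disjunctive sum is the nim-sum of the parts.
Combined value = 2 ⊕ 2 ⊕ 1 = 1.

1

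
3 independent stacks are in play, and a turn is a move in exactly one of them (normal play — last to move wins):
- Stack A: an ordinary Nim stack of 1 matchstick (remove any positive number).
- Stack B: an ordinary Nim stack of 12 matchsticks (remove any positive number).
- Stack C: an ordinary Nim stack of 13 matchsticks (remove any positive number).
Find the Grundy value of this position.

Stack A is a plain Nim stack of size 1, so its Grundy value is 1.
Stack B is a plain Nim stack of size 12, so its Grundy value is 12.
Stack C is a plain Nim stack of size 13, so its Grundy value is 13.
By the Sprague-Grundy theorem, the Grundy value of a sum of independent games is the XOR of the component values.
Combined value = 1 ⊕ 12 ⊕ 13 = 0.

0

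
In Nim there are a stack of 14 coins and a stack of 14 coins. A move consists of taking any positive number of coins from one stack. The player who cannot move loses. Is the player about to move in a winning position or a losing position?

Losing position

Compute the nim-sum pairwise:
14 XOR 14 = 0
The nim-sum is 0, so this is a P-position: the player to move is in a losing position under optimal play.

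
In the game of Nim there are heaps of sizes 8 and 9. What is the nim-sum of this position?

Nim-sum: 8 ⊕ 9 = 1.

1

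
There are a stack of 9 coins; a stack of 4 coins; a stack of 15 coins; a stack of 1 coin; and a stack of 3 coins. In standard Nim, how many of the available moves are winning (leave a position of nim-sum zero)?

0

Compute the nim-sum pairwise:
9 XOR 4 = 13
13 XOR 15 = 2
2 XOR 1 = 3
3 XOR 3 = 0
The nim-sum is already 0, so every move leaves a nonzero nim-sum — there are no winning moves.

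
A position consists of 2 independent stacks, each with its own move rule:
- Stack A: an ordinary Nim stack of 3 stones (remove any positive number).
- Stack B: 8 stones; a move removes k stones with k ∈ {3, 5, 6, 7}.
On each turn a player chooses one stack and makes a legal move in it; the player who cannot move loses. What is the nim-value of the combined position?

Stack A is a plain Nim stack of size 3, so its Grundy value is 3.
Grundy values for stack B (subtraction set {3, 5, 6, 7}):
k:     0  1  2  3  4  5  6  7  8
g(k):  0  0  0  1  1  1  2  2  2
So g(8) = 2.
The value of a disjunctive sum is the nim-sum of the parts.
Combined value = 3 XOR 2 = 1.

1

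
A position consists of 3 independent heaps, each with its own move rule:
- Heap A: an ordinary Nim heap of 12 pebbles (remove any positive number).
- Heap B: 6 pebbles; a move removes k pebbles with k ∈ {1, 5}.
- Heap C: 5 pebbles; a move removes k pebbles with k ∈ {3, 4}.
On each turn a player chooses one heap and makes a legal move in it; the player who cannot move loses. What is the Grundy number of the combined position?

Heap A is a plain Nim heap of size 12, so its Grundy value is 12.
Build the Grundy sequence for heap B with g(k) = mex{g(k−s) : s ∈ {1, 5}, s ≤ k}:
k:     0  1  2  3  4  5  6
g(k):  0  1  0  1  0  1  0
So g(6) = 0.
For heap C, compute g(0), g(1), … with moves {3, 4}:
k:     0  1  2  3  4  5
g(k):  0  0  0  1  1  1
So g(5) = 1.
By the Sprague-Grundy theorem, the Grundy value of a sum of independent games is the XOR of the component values.
Combined value = 12 XOR 0 XOR 1 = 13.

13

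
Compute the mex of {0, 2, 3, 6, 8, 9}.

1

0 is in the set but 1 is not, so the mex is 1.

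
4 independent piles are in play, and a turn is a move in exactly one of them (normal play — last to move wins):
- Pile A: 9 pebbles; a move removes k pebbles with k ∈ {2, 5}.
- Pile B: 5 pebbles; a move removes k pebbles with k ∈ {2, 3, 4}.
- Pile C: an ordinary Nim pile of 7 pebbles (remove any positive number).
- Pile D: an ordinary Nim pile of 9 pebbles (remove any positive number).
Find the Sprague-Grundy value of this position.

13

For pile A, compute g(0), g(1), … with moves {2, 5}:
g(0) = mex{} = 0
g(1) = mex{} = 0
g(2) = mex{0} = 1
g(3) = mex{0} = 1
g(4) = mex{1} = 0
g(5) = mex{0,1} = 2
g(6) = mex{0} = 1
g(7) = mex{1,2} = 0
g(8) = mex{1} = 0
g(9) = mex{0} = 1
So g(9) = 1.
For pile B, compute g(0), g(1), … with moves {2, 3, 4}:
k:     0  1  2  3  4  5
g(k):  0  0  1  1  2  2
So g(5) = 2.
Pile C is a plain Nim pile of size 7, so its Grundy value is 7.
Pile D is a plain Nim pile of size 9, so its Grundy value is 9.
By the Sprague-Grundy theorem, the Grundy value of a sum of independent games is the XOR of the component values.
Combined value = 1 XOR 2 XOR 7 XOR 9 = 13.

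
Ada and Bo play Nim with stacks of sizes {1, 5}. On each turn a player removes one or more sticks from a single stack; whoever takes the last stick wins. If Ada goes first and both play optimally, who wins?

Ada wins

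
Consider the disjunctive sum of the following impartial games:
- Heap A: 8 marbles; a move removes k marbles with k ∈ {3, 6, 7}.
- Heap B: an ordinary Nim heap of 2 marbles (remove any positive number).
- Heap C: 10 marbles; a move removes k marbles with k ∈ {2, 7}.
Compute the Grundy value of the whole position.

0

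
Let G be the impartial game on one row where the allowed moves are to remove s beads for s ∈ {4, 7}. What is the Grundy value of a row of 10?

2

Grundy values for subtraction set {4, 7}:
g(0) = mex{} = 0
g(1) = mex{} = 0
g(2) = mex{} = 0
g(3) = mex{} = 0
g(4) = mex{0} = 1
g(5) = mex{0} = 1
g(6) = mex{0} = 1
g(7) = mex{0} = 1
g(8) = mex{0,1} = 2
g(9) = mex{0,1} = 2
g(10) = mex{0,1} = 2
So g(10) = 2.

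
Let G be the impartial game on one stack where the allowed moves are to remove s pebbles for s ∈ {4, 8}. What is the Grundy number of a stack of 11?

2

Build the Grundy sequence with g(k) = mex{g(k−s) : s ∈ {4, 8}, s ≤ k}:
g(0) = mex{} = 0
g(1) = mex{} = 0
g(2) = mex{} = 0
g(3) = mex{} = 0
g(4) = mex{0} = 1
g(5) = mex{0} = 1
g(6) = mex{0} = 1
g(7) = mex{0} = 1
g(8) = mex{0,1} = 2
g(9) = mex{0,1} = 2
g(10) = mex{0,1} = 2
g(11) = mex{0,1} = 2
So g(11) = 2.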